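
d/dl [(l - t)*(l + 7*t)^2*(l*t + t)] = t*(l + 7*t)*(2*(l + 1)*(l - t) + (l + 1)*(l + 7*t) + (l - t)*(l + 7*t))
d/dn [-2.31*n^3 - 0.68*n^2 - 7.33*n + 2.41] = -6.93*n^2 - 1.36*n - 7.33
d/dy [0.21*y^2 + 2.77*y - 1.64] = 0.42*y + 2.77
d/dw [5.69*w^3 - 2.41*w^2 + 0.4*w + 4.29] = 17.07*w^2 - 4.82*w + 0.4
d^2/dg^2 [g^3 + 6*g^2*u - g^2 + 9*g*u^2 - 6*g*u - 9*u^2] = 6*g + 12*u - 2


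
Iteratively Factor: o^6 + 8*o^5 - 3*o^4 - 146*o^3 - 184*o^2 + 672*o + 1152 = (o + 4)*(o^5 + 4*o^4 - 19*o^3 - 70*o^2 + 96*o + 288) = (o + 4)^2*(o^4 - 19*o^2 + 6*o + 72) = (o - 3)*(o + 4)^2*(o^3 + 3*o^2 - 10*o - 24) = (o - 3)^2*(o + 4)^2*(o^2 + 6*o + 8) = (o - 3)^2*(o + 4)^3*(o + 2)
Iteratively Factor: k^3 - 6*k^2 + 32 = (k - 4)*(k^2 - 2*k - 8) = (k - 4)^2*(k + 2)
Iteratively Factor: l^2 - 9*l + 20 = (l - 4)*(l - 5)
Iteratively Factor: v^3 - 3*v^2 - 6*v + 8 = (v + 2)*(v^2 - 5*v + 4) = (v - 4)*(v + 2)*(v - 1)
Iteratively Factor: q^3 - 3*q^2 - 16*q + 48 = (q - 3)*(q^2 - 16) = (q - 3)*(q + 4)*(q - 4)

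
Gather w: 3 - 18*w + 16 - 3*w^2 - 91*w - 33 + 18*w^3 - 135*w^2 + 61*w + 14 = 18*w^3 - 138*w^2 - 48*w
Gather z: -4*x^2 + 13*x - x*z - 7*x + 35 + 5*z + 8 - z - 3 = -4*x^2 + 6*x + z*(4 - x) + 40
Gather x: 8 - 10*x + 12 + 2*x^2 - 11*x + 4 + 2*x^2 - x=4*x^2 - 22*x + 24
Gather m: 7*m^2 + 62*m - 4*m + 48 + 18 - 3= 7*m^2 + 58*m + 63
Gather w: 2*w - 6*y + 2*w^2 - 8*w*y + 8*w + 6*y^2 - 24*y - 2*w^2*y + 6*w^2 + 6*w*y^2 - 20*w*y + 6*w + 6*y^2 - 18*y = w^2*(8 - 2*y) + w*(6*y^2 - 28*y + 16) + 12*y^2 - 48*y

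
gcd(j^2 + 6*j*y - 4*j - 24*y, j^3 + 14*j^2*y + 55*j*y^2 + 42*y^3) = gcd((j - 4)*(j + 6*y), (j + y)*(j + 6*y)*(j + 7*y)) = j + 6*y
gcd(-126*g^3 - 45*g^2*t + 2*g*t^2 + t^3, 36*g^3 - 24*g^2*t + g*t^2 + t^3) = 6*g + t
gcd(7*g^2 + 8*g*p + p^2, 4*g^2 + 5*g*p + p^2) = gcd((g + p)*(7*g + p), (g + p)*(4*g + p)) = g + p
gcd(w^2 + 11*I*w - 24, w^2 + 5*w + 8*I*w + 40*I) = w + 8*I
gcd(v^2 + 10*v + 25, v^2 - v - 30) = v + 5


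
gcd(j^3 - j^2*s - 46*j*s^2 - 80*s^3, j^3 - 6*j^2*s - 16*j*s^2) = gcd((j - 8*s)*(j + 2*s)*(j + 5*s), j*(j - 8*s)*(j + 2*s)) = -j^2 + 6*j*s + 16*s^2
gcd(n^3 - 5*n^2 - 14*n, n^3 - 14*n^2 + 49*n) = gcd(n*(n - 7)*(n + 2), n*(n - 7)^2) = n^2 - 7*n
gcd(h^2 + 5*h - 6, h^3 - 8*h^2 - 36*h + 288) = h + 6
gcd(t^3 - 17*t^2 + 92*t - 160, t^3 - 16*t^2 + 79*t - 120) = t^2 - 13*t + 40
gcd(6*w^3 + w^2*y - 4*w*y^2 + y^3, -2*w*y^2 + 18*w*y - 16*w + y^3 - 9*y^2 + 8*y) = -2*w + y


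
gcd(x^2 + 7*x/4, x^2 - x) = x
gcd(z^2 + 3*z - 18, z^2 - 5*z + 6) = z - 3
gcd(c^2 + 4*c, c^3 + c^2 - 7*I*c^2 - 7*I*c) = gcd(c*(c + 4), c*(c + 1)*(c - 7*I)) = c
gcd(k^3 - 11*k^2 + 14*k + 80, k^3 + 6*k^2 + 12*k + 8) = k + 2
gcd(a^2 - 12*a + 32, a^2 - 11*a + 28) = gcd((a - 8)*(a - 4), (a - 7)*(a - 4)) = a - 4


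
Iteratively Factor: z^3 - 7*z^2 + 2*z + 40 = (z - 4)*(z^2 - 3*z - 10) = (z - 5)*(z - 4)*(z + 2)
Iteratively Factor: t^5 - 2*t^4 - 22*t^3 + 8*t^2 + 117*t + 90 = (t - 5)*(t^4 + 3*t^3 - 7*t^2 - 27*t - 18) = (t - 5)*(t + 1)*(t^3 + 2*t^2 - 9*t - 18) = (t - 5)*(t - 3)*(t + 1)*(t^2 + 5*t + 6) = (t - 5)*(t - 3)*(t + 1)*(t + 2)*(t + 3)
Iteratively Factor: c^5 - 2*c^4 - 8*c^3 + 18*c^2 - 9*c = (c - 3)*(c^4 + c^3 - 5*c^2 + 3*c) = c*(c - 3)*(c^3 + c^2 - 5*c + 3) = c*(c - 3)*(c - 1)*(c^2 + 2*c - 3) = c*(c - 3)*(c - 1)*(c + 3)*(c - 1)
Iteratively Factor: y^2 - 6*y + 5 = (y - 5)*(y - 1)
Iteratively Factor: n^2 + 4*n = (n)*(n + 4)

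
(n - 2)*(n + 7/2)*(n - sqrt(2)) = n^3 - sqrt(2)*n^2 + 3*n^2/2 - 7*n - 3*sqrt(2)*n/2 + 7*sqrt(2)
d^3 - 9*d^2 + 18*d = d*(d - 6)*(d - 3)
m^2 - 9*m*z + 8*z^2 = (m - 8*z)*(m - z)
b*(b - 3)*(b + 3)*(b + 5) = b^4 + 5*b^3 - 9*b^2 - 45*b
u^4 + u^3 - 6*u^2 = u^2*(u - 2)*(u + 3)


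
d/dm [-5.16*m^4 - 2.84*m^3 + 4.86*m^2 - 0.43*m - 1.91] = -20.64*m^3 - 8.52*m^2 + 9.72*m - 0.43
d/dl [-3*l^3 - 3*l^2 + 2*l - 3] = -9*l^2 - 6*l + 2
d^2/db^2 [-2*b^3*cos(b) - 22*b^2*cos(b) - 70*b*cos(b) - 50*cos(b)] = 2*b^3*cos(b) + 12*b^2*sin(b) + 22*b^2*cos(b) + 88*b*sin(b) + 58*b*cos(b) + 140*sin(b) + 6*cos(b)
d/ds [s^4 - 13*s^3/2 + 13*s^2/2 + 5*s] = 4*s^3 - 39*s^2/2 + 13*s + 5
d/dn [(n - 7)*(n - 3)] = 2*n - 10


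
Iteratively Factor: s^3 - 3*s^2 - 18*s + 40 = (s - 2)*(s^2 - s - 20) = (s - 5)*(s - 2)*(s + 4)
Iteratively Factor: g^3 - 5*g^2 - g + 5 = (g - 1)*(g^2 - 4*g - 5) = (g - 5)*(g - 1)*(g + 1)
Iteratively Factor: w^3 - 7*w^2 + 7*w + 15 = (w - 3)*(w^2 - 4*w - 5) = (w - 3)*(w + 1)*(w - 5)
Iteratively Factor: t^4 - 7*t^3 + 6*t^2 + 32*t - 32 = (t - 1)*(t^3 - 6*t^2 + 32) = (t - 4)*(t - 1)*(t^2 - 2*t - 8) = (t - 4)*(t - 1)*(t + 2)*(t - 4)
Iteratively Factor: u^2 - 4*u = (u)*(u - 4)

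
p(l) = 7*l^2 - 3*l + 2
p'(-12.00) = -171.00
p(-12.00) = 1046.00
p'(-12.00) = -171.00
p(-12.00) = 1046.00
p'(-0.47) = -9.58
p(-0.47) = 4.96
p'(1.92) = 23.88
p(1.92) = 22.04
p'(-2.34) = -35.76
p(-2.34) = 47.35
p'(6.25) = 84.50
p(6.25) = 256.69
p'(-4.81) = -70.34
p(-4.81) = 178.38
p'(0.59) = 5.26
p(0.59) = 2.67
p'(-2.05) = -31.70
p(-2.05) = 37.57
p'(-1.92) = -29.88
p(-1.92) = 33.56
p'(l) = 14*l - 3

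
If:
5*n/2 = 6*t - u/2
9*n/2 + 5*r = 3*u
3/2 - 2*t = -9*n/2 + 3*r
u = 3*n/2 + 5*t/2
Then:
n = -57/2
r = -117/4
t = -39/2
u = -183/2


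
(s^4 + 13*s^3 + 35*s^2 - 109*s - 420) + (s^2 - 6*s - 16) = s^4 + 13*s^3 + 36*s^2 - 115*s - 436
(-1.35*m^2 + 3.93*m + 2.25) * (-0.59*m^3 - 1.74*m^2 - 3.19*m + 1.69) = 0.7965*m^5 + 0.0303000000000004*m^4 - 3.8592*m^3 - 18.7332*m^2 - 0.5358*m + 3.8025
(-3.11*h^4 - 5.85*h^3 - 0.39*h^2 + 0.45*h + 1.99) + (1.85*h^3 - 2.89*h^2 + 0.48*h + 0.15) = -3.11*h^4 - 4.0*h^3 - 3.28*h^2 + 0.93*h + 2.14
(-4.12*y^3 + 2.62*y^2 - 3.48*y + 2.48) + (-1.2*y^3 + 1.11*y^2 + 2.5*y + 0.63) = -5.32*y^3 + 3.73*y^2 - 0.98*y + 3.11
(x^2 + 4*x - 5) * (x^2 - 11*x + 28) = x^4 - 7*x^3 - 21*x^2 + 167*x - 140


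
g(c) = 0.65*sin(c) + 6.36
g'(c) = 0.65*cos(c)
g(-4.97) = 6.99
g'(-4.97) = 0.17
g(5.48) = 5.89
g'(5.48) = 0.45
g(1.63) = 7.01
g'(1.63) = -0.04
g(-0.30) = 6.17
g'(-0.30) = 0.62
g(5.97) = 6.16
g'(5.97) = 0.62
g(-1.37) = 5.72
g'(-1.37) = 0.13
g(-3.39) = 6.52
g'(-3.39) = -0.63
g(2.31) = 6.84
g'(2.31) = -0.44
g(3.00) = 6.45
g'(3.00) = -0.64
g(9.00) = 6.63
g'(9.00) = -0.59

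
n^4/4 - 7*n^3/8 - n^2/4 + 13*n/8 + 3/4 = (n/4 + 1/4)*(n - 3)*(n - 2)*(n + 1/2)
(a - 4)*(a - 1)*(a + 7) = a^3 + 2*a^2 - 31*a + 28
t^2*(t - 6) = t^3 - 6*t^2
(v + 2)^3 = v^3 + 6*v^2 + 12*v + 8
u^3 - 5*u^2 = u^2*(u - 5)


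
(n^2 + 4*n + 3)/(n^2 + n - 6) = (n + 1)/(n - 2)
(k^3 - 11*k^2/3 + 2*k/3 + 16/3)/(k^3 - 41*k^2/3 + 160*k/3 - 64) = (k^2 - k - 2)/(k^2 - 11*k + 24)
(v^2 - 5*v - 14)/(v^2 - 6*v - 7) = (v + 2)/(v + 1)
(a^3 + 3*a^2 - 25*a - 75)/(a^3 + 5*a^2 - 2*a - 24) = (a^2 - 25)/(a^2 + 2*a - 8)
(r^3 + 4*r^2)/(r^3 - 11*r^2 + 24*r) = r*(r + 4)/(r^2 - 11*r + 24)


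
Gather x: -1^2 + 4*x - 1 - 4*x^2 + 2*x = -4*x^2 + 6*x - 2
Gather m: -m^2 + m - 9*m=-m^2 - 8*m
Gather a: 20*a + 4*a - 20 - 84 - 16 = 24*a - 120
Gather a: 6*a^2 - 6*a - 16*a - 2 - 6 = 6*a^2 - 22*a - 8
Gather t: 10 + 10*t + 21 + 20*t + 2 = 30*t + 33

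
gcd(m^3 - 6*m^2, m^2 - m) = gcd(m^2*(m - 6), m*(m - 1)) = m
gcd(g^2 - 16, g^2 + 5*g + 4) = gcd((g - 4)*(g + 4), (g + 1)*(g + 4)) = g + 4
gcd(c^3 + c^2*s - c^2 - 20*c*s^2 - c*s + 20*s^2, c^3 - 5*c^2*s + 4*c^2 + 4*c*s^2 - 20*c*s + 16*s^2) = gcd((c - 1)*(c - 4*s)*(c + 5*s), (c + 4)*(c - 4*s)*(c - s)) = -c + 4*s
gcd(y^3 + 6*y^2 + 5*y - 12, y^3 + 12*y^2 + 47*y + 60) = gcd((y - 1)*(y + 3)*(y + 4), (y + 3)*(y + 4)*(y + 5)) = y^2 + 7*y + 12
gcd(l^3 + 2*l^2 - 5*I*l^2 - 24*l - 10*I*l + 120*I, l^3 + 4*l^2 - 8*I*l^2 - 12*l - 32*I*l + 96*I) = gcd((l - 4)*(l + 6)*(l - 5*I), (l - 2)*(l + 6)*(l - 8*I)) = l + 6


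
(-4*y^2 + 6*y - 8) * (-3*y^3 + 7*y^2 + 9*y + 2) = 12*y^5 - 46*y^4 + 30*y^3 - 10*y^2 - 60*y - 16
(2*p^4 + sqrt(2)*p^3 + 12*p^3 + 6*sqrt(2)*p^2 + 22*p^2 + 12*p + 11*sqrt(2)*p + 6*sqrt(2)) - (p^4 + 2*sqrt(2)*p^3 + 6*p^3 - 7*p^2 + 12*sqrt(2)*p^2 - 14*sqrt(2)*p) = p^4 - sqrt(2)*p^3 + 6*p^3 - 6*sqrt(2)*p^2 + 29*p^2 + 12*p + 25*sqrt(2)*p + 6*sqrt(2)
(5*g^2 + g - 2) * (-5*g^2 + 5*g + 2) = -25*g^4 + 20*g^3 + 25*g^2 - 8*g - 4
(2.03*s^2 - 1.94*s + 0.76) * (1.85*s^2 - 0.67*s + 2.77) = 3.7555*s^4 - 4.9491*s^3 + 8.3289*s^2 - 5.883*s + 2.1052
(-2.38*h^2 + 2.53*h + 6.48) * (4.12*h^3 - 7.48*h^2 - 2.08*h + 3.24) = -9.8056*h^5 + 28.226*h^4 + 12.7236*h^3 - 61.444*h^2 - 5.2812*h + 20.9952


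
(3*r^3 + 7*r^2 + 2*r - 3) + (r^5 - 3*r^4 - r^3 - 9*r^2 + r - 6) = r^5 - 3*r^4 + 2*r^3 - 2*r^2 + 3*r - 9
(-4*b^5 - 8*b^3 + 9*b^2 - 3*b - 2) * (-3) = 12*b^5 + 24*b^3 - 27*b^2 + 9*b + 6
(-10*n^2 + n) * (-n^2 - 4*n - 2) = 10*n^4 + 39*n^3 + 16*n^2 - 2*n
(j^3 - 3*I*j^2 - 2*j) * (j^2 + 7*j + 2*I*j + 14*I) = j^5 + 7*j^4 - I*j^4 + 4*j^3 - 7*I*j^3 + 28*j^2 - 4*I*j^2 - 28*I*j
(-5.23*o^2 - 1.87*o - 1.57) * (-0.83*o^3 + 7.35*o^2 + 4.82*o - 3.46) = 4.3409*o^5 - 36.8884*o^4 - 37.65*o^3 - 2.4571*o^2 - 1.0972*o + 5.4322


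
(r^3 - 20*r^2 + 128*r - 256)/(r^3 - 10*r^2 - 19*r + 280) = (r^2 - 12*r + 32)/(r^2 - 2*r - 35)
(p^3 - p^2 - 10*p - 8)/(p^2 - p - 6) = (p^2 - 3*p - 4)/(p - 3)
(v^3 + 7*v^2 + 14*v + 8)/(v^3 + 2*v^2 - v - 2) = (v + 4)/(v - 1)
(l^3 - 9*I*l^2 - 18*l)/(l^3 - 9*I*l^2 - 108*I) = l*(l - 3*I)/(l^2 - 3*I*l + 18)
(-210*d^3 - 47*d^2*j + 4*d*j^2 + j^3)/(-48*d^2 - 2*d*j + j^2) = (35*d^2 + 2*d*j - j^2)/(8*d - j)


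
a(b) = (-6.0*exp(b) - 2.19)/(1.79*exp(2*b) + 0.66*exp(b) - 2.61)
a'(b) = (-6.0*exp(b) - 2.19)*(-3.58*exp(2*b) - 0.66*exp(b))/(1.79*exp(2*b) + 0.66*exp(b) - 2.61)^2 - 6.0*exp(b)/(1.79*exp(2*b) + 0.66*exp(b) - 2.61) = (10.74*exp(2*b) + 7.8402*exp(b) + 17.1054)*exp(b)/(3.2041*exp(4*b) + 2.3628*exp(3*b) - 8.9082*exp(2*b) - 3.4452*exp(b) + 6.8121)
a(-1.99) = 1.21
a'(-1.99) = 0.41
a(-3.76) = 0.90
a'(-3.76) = 0.06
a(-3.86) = 0.89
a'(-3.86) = 0.05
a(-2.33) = 1.10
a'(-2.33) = 0.27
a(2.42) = -0.30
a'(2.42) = 0.31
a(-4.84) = 0.86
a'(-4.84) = 0.02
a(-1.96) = 1.22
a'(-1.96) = 0.42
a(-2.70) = 1.01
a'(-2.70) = 0.18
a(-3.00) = 0.97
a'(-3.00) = 0.13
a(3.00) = -0.17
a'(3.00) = 0.17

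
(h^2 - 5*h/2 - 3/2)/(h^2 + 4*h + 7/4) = 2*(h - 3)/(2*h + 7)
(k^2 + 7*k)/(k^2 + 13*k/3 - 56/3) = 3*k/(3*k - 8)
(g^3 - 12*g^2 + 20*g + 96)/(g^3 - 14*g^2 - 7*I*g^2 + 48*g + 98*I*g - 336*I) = (g + 2)/(g - 7*I)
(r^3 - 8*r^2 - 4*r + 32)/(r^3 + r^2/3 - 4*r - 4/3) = 3*(r - 8)/(3*r + 1)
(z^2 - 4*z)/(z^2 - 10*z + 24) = z/(z - 6)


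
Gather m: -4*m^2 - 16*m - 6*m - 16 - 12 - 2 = -4*m^2 - 22*m - 30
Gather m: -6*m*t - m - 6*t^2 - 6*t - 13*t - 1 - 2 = m*(-6*t - 1) - 6*t^2 - 19*t - 3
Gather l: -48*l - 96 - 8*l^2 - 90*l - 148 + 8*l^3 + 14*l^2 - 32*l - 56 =8*l^3 + 6*l^2 - 170*l - 300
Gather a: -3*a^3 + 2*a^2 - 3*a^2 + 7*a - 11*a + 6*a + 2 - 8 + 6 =-3*a^3 - a^2 + 2*a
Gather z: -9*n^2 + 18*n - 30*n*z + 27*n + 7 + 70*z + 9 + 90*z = -9*n^2 + 45*n + z*(160 - 30*n) + 16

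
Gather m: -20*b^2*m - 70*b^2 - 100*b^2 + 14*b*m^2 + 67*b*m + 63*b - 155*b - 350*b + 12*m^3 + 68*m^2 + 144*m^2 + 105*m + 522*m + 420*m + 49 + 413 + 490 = -170*b^2 - 442*b + 12*m^3 + m^2*(14*b + 212) + m*(-20*b^2 + 67*b + 1047) + 952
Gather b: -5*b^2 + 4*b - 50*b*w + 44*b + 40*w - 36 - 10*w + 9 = -5*b^2 + b*(48 - 50*w) + 30*w - 27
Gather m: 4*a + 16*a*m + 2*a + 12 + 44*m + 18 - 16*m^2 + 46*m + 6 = 6*a - 16*m^2 + m*(16*a + 90) + 36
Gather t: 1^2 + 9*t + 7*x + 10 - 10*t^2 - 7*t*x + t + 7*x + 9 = -10*t^2 + t*(10 - 7*x) + 14*x + 20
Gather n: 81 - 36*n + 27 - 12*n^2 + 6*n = -12*n^2 - 30*n + 108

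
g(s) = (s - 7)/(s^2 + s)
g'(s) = (-2*s - 1)*(s - 7)/(s^2 + s)^2 + 1/(s^2 + s)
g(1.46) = -1.54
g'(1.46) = 1.96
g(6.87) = -0.00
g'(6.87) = 0.02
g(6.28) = -0.02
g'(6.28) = 0.03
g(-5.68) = -0.48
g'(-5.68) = -0.15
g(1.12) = -2.48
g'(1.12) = 3.80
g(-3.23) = -1.42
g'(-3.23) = -0.94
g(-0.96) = 207.29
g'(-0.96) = -4992.40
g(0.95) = -3.27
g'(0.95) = 5.65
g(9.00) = 0.02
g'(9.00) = 0.01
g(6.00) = -0.02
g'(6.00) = 0.03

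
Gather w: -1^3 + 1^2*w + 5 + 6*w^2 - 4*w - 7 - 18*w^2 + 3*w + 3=-12*w^2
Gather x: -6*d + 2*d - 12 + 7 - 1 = -4*d - 6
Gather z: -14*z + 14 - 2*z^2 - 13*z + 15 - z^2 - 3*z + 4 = -3*z^2 - 30*z + 33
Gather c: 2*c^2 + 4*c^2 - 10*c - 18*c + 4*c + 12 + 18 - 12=6*c^2 - 24*c + 18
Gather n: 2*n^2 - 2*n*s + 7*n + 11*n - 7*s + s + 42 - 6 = 2*n^2 + n*(18 - 2*s) - 6*s + 36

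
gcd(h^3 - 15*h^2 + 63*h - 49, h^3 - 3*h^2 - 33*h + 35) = h^2 - 8*h + 7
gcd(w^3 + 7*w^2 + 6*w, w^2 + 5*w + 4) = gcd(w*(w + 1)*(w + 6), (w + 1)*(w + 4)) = w + 1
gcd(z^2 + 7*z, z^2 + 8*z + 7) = z + 7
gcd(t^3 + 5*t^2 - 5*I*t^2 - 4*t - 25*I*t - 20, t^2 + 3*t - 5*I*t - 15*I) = 1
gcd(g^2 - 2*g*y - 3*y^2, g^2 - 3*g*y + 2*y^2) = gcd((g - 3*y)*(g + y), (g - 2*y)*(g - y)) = 1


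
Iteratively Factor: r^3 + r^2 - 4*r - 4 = (r - 2)*(r^2 + 3*r + 2) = (r - 2)*(r + 2)*(r + 1)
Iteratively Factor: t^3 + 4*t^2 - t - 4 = (t + 1)*(t^2 + 3*t - 4) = (t - 1)*(t + 1)*(t + 4)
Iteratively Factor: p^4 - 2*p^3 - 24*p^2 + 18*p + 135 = (p + 3)*(p^3 - 5*p^2 - 9*p + 45) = (p - 5)*(p + 3)*(p^2 - 9) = (p - 5)*(p - 3)*(p + 3)*(p + 3)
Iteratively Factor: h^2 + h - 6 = (h + 3)*(h - 2)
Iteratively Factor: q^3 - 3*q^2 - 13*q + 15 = (q - 5)*(q^2 + 2*q - 3) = (q - 5)*(q - 1)*(q + 3)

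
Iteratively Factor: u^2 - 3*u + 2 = (u - 1)*(u - 2)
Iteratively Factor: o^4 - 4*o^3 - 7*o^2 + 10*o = (o - 1)*(o^3 - 3*o^2 - 10*o) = (o - 5)*(o - 1)*(o^2 + 2*o) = (o - 5)*(o - 1)*(o + 2)*(o)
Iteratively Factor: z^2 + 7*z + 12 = (z + 4)*(z + 3)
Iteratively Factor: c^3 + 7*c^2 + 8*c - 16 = (c + 4)*(c^2 + 3*c - 4) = (c - 1)*(c + 4)*(c + 4)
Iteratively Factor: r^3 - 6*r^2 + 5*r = (r - 1)*(r^2 - 5*r) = r*(r - 1)*(r - 5)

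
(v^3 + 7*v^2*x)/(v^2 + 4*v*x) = v*(v + 7*x)/(v + 4*x)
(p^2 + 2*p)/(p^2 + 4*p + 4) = p/(p + 2)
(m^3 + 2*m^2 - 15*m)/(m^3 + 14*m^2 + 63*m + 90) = m*(m - 3)/(m^2 + 9*m + 18)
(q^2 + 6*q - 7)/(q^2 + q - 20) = (q^2 + 6*q - 7)/(q^2 + q - 20)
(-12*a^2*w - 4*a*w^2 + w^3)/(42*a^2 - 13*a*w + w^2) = w*(2*a + w)/(-7*a + w)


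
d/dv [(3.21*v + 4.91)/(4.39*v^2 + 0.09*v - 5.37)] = (14.0919*v^2 + 0.2889*v - (3.21*v + 4.91)*(8.78*v + 0.09) - 17.2377)/(4.39*v^2 + 0.09*v - 5.37)^2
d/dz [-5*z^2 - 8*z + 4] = -10*z - 8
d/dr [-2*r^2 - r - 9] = -4*r - 1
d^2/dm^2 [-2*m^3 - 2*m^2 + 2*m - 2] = -12*m - 4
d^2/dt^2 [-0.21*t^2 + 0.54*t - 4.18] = -0.420000000000000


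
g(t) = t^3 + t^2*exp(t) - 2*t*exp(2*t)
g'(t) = t^2*exp(t) + 3*t^2 - 4*t*exp(2*t) + 2*t*exp(t) - 2*exp(2*t)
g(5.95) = -1738676.37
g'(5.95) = -3781220.23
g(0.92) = -8.68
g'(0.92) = -26.48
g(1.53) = -50.87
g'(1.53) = -141.21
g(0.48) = -2.02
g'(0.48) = -7.62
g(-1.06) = -0.55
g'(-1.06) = 3.29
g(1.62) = -65.22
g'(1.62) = -179.02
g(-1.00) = -0.36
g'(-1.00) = 2.90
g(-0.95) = -0.22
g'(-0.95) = 2.59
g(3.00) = -2212.80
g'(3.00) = -5319.72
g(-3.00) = -26.54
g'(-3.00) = 27.17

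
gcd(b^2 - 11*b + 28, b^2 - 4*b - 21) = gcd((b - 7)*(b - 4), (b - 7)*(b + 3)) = b - 7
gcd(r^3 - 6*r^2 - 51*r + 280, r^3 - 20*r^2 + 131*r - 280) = r^2 - 13*r + 40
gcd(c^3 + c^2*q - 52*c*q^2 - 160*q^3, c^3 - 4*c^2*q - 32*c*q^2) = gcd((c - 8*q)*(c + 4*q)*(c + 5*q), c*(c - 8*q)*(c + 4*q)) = -c^2 + 4*c*q + 32*q^2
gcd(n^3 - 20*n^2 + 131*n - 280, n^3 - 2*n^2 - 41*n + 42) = n - 7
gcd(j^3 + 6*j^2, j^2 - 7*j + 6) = 1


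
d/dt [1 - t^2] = -2*t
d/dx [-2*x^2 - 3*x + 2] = -4*x - 3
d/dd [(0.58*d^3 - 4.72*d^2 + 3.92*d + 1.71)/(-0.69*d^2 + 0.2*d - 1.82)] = (-0.4002*d^4 + 0.232*d^3 - 1.406*d^2 + 19.5406*d - 7.4764)/(0.4761*d^4 - 0.276*d^3 + 2.5516*d^2 - 0.728*d + 3.3124)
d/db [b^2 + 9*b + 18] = 2*b + 9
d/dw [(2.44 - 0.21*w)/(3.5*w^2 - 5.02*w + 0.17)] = (0.735*w^2 - 17.08*w + 12.2131)/(12.25*w^4 - 35.14*w^3 + 26.3904*w^2 - 1.7068*w + 0.0289)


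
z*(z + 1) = z^2 + z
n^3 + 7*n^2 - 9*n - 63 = (n - 3)*(n + 3)*(n + 7)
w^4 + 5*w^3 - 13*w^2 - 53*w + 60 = (w - 3)*(w - 1)*(w + 4)*(w + 5)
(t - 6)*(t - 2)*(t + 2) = t^3 - 6*t^2 - 4*t + 24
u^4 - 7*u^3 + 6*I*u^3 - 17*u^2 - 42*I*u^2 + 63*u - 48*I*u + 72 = (u - 8)*(u + 1)*(u + 3*I)^2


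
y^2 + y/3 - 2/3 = (y - 2/3)*(y + 1)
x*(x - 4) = x^2 - 4*x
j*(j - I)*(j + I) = j^3 + j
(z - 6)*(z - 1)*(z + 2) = z^3 - 5*z^2 - 8*z + 12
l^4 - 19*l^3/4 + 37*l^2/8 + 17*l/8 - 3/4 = (l - 3)*(l - 2)*(l - 1/4)*(l + 1/2)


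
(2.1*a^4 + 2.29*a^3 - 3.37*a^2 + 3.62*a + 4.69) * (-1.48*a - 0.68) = -3.108*a^5 - 4.8172*a^4 + 3.4304*a^3 - 3.066*a^2 - 9.4028*a - 3.1892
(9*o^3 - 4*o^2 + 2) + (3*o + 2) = 9*o^3 - 4*o^2 + 3*o + 4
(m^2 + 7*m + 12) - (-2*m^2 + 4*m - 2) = 3*m^2 + 3*m + 14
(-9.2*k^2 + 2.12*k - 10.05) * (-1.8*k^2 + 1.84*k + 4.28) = 16.56*k^4 - 20.744*k^3 - 17.3852*k^2 - 9.4184*k - 43.014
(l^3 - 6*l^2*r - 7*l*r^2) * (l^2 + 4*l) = l^5 - 6*l^4*r + 4*l^4 - 7*l^3*r^2 - 24*l^3*r - 28*l^2*r^2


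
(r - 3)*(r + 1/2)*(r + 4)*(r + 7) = r^4 + 17*r^3/2 - r^2 - 173*r/2 - 42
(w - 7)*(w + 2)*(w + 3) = w^3 - 2*w^2 - 29*w - 42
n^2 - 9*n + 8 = (n - 8)*(n - 1)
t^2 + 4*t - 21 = (t - 3)*(t + 7)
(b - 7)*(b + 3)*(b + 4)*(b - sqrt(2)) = b^4 - sqrt(2)*b^3 - 37*b^2 - 84*b + 37*sqrt(2)*b + 84*sqrt(2)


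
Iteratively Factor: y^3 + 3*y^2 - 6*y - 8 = (y + 4)*(y^2 - y - 2) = (y - 2)*(y + 4)*(y + 1)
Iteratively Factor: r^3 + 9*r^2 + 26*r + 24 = (r + 4)*(r^2 + 5*r + 6) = (r + 3)*(r + 4)*(r + 2)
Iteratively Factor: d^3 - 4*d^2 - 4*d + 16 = (d - 4)*(d^2 - 4) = (d - 4)*(d - 2)*(d + 2)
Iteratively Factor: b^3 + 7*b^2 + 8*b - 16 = (b + 4)*(b^2 + 3*b - 4) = (b + 4)^2*(b - 1)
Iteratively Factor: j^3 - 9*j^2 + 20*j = (j - 4)*(j^2 - 5*j) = (j - 5)*(j - 4)*(j)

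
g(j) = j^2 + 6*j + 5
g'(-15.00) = -24.00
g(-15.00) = 140.00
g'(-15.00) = -24.00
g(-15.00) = 140.00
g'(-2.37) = 1.26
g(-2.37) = -3.60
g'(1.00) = 8.00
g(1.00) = 12.00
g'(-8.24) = -10.48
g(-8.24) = 23.46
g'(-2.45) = 1.10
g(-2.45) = -3.70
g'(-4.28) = -2.56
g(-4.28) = -2.36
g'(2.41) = 10.82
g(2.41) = 25.27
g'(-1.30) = 3.40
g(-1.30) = -1.11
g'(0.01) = 6.02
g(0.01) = 5.06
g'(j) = 2*j + 6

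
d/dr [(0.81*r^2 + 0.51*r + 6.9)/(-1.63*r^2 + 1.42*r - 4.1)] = (1.9815*r^2 + 15.852*r - 11.889)/(2.6569*r^4 - 4.6292*r^3 + 15.3824*r^2 - 11.644*r + 16.81)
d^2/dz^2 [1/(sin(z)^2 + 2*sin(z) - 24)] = 2*(-2*sin(z)^4 - 3*sin(z)^3 - 47*sin(z)^2 - 18*sin(z) + 28)/(sin(z)^2 + 2*sin(z) - 24)^3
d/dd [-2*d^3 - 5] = -6*d^2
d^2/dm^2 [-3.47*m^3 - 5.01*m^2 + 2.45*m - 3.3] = -20.82*m - 10.02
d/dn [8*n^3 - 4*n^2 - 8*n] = 24*n^2 - 8*n - 8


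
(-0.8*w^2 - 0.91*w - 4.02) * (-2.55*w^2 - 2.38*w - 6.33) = 2.04*w^4 + 4.2245*w^3 + 17.4808*w^2 + 15.3279*w + 25.4466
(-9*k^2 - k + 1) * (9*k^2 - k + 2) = -81*k^4 - 8*k^2 - 3*k + 2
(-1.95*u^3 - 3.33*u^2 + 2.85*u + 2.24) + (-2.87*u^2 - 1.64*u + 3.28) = -1.95*u^3 - 6.2*u^2 + 1.21*u + 5.52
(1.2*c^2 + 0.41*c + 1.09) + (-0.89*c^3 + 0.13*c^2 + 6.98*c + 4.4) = -0.89*c^3 + 1.33*c^2 + 7.39*c + 5.49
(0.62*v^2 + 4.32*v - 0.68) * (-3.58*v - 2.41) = -2.2196*v^3 - 16.9598*v^2 - 7.9768*v + 1.6388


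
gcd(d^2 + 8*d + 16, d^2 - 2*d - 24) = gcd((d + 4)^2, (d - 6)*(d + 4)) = d + 4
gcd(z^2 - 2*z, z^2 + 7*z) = z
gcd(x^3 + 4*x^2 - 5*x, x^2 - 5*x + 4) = x - 1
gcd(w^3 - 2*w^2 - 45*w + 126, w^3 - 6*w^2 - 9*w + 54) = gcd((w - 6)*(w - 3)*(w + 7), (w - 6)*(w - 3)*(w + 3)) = w^2 - 9*w + 18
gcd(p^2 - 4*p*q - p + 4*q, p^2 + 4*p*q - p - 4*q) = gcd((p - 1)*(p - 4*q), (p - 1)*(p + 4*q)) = p - 1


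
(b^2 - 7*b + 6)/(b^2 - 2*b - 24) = (b - 1)/(b + 4)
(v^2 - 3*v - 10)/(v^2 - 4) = (v - 5)/(v - 2)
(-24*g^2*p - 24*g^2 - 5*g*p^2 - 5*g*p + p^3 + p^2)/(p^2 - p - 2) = (-24*g^2 - 5*g*p + p^2)/(p - 2)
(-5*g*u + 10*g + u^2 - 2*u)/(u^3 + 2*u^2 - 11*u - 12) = (-5*g*u + 10*g + u^2 - 2*u)/(u^3 + 2*u^2 - 11*u - 12)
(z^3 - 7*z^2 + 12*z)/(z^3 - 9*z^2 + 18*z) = (z - 4)/(z - 6)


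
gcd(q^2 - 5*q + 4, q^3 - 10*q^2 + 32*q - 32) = q - 4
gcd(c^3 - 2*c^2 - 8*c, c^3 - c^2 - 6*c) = c^2 + 2*c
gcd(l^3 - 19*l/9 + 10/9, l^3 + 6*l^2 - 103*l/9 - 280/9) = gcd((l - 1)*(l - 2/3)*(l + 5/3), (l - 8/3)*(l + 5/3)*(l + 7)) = l + 5/3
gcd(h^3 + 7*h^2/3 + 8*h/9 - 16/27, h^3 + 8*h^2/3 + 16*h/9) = h^2 + 8*h/3 + 16/9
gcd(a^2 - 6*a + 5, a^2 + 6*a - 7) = a - 1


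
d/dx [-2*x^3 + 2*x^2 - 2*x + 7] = -6*x^2 + 4*x - 2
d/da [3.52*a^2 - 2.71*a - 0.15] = 7.04*a - 2.71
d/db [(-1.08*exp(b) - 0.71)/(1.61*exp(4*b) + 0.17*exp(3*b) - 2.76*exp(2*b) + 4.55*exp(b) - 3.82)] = (5.2164*exp(4*b) + 4.9396*exp(3*b) - 2.6187*exp(2*b) - 3.9192*exp(b) + 7.3561)*exp(b)/(2.5921*exp(8*b) + 0.5474*exp(7*b) - 8.8583*exp(6*b) + 13.7126*exp(5*b) - 3.1358*exp(4*b) - 26.4148*exp(3*b) + 41.7889*exp(2*b) - 34.762*exp(b) + 14.5924)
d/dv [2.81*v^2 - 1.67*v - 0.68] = 5.62*v - 1.67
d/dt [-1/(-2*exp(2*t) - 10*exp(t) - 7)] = (-4*exp(t) - 10)*exp(t)/(2*exp(2*t) + 10*exp(t) + 7)^2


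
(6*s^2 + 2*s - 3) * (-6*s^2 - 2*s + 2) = -36*s^4 - 24*s^3 + 26*s^2 + 10*s - 6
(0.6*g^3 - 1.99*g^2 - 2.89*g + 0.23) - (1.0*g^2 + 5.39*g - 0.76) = 0.6*g^3 - 2.99*g^2 - 8.28*g + 0.99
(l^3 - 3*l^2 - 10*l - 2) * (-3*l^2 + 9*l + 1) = -3*l^5 + 18*l^4 + 4*l^3 - 87*l^2 - 28*l - 2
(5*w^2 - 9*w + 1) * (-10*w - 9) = -50*w^3 + 45*w^2 + 71*w - 9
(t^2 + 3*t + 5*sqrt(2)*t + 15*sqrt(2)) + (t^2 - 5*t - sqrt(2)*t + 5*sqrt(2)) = 2*t^2 - 2*t + 4*sqrt(2)*t + 20*sqrt(2)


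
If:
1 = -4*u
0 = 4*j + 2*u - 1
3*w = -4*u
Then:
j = 3/8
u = -1/4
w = 1/3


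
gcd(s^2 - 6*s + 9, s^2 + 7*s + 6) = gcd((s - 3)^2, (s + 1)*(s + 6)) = 1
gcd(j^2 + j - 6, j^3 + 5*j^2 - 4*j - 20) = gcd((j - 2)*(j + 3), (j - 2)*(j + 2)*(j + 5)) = j - 2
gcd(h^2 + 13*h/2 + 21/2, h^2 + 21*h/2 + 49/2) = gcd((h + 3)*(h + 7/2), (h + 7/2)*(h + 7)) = h + 7/2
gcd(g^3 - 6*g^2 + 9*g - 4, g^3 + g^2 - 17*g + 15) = g - 1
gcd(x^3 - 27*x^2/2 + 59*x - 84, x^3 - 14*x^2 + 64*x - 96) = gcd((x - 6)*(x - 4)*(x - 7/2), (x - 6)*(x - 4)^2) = x^2 - 10*x + 24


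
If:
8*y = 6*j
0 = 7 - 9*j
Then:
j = 7/9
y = 7/12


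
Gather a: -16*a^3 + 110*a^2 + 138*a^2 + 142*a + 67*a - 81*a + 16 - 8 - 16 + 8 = -16*a^3 + 248*a^2 + 128*a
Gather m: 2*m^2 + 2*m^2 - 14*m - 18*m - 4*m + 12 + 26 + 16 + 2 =4*m^2 - 36*m + 56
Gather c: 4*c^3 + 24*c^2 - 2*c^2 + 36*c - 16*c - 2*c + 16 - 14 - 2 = 4*c^3 + 22*c^2 + 18*c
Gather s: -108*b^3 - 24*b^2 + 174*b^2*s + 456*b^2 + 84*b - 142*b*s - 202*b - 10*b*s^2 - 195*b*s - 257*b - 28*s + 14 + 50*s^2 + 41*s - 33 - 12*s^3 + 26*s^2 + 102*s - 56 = -108*b^3 + 432*b^2 - 375*b - 12*s^3 + s^2*(76 - 10*b) + s*(174*b^2 - 337*b + 115) - 75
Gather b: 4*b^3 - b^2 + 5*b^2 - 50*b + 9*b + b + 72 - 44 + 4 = 4*b^3 + 4*b^2 - 40*b + 32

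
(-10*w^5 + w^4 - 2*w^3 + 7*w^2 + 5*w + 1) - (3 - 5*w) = -10*w^5 + w^4 - 2*w^3 + 7*w^2 + 10*w - 2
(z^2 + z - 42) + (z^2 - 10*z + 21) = 2*z^2 - 9*z - 21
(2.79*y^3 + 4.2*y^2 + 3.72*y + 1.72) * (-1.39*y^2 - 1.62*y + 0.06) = -3.8781*y^5 - 10.3578*y^4 - 11.8074*y^3 - 8.1652*y^2 - 2.5632*y + 0.1032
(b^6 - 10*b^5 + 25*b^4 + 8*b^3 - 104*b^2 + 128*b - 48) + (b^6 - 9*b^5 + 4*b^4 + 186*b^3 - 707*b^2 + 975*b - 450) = 2*b^6 - 19*b^5 + 29*b^4 + 194*b^3 - 811*b^2 + 1103*b - 498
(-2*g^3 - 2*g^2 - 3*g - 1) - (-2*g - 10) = -2*g^3 - 2*g^2 - g + 9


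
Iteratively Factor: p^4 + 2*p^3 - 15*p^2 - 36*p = (p + 3)*(p^3 - p^2 - 12*p) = (p - 4)*(p + 3)*(p^2 + 3*p) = (p - 4)*(p + 3)^2*(p)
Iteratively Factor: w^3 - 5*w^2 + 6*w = (w)*(w^2 - 5*w + 6) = w*(w - 3)*(w - 2)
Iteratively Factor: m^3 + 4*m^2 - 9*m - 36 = (m + 3)*(m^2 + m - 12) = (m - 3)*(m + 3)*(m + 4)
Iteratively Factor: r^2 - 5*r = (r - 5)*(r)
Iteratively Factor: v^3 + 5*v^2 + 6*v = (v + 3)*(v^2 + 2*v) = (v + 2)*(v + 3)*(v)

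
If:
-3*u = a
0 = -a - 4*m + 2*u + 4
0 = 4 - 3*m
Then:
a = -4/5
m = 4/3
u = 4/15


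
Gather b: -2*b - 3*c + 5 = -2*b - 3*c + 5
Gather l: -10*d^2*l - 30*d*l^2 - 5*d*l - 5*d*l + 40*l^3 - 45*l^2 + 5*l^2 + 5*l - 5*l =40*l^3 + l^2*(-30*d - 40) + l*(-10*d^2 - 10*d)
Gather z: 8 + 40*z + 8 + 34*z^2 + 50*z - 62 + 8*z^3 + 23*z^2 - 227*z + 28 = 8*z^3 + 57*z^2 - 137*z - 18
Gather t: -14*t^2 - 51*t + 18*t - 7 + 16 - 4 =-14*t^2 - 33*t + 5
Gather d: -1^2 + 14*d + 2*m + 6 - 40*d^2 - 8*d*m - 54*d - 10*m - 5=-40*d^2 + d*(-8*m - 40) - 8*m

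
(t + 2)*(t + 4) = t^2 + 6*t + 8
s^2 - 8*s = s*(s - 8)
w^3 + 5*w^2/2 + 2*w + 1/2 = (w + 1/2)*(w + 1)^2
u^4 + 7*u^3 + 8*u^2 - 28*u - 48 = (u - 2)*(u + 2)*(u + 3)*(u + 4)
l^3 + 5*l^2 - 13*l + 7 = (l - 1)^2*(l + 7)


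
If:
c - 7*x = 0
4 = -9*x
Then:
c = -28/9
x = -4/9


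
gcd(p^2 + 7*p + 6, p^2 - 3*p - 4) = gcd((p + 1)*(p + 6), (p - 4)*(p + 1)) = p + 1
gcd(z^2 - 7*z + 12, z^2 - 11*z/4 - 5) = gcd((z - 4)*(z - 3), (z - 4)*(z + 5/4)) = z - 4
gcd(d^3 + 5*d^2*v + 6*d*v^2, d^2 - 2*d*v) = d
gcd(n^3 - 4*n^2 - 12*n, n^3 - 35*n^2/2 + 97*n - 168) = n - 6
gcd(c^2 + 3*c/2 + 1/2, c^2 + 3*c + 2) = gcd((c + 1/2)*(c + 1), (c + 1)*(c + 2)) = c + 1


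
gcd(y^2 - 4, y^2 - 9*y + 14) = y - 2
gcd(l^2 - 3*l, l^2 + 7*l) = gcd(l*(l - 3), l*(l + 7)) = l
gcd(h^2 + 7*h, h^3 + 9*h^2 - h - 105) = h + 7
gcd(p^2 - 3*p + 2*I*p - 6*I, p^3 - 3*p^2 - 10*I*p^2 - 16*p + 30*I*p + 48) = p - 3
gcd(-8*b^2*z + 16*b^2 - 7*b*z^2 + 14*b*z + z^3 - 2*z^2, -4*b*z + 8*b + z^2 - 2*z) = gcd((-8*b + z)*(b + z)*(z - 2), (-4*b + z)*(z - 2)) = z - 2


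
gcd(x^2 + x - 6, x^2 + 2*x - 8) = x - 2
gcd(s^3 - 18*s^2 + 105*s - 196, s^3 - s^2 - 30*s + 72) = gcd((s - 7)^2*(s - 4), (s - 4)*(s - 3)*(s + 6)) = s - 4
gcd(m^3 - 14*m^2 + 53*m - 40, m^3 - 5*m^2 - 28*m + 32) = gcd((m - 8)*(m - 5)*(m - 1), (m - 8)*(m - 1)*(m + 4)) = m^2 - 9*m + 8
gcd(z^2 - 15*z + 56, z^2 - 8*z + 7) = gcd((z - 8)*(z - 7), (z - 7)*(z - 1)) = z - 7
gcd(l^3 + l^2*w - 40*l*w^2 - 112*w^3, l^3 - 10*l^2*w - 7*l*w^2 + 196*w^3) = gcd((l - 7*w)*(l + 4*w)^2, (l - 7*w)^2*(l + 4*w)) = -l^2 + 3*l*w + 28*w^2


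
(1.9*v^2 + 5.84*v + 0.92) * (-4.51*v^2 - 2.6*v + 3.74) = -8.569*v^4 - 31.2784*v^3 - 12.2272*v^2 + 19.4496*v + 3.4408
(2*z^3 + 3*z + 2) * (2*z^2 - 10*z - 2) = 4*z^5 - 20*z^4 + 2*z^3 - 26*z^2 - 26*z - 4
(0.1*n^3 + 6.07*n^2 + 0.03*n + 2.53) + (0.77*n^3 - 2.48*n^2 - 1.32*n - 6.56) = 0.87*n^3 + 3.59*n^2 - 1.29*n - 4.03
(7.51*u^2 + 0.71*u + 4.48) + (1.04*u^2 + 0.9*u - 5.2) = 8.55*u^2 + 1.61*u - 0.72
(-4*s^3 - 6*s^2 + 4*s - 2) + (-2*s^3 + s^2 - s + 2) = -6*s^3 - 5*s^2 + 3*s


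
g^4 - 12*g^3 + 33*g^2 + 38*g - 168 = (g - 7)*(g - 4)*(g - 3)*(g + 2)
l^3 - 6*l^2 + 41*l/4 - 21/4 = (l - 7/2)*(l - 3/2)*(l - 1)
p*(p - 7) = p^2 - 7*p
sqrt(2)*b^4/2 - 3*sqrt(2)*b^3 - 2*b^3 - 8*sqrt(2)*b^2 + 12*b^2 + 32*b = b*(b - 8)*(b - 2*sqrt(2))*(sqrt(2)*b/2 + sqrt(2))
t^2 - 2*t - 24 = (t - 6)*(t + 4)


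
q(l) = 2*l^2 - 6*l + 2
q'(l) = 4*l - 6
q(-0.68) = 7.00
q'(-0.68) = -8.72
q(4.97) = 21.58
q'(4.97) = 13.88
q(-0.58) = 6.15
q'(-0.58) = -8.32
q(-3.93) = 56.47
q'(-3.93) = -21.72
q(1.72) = -2.40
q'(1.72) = 0.88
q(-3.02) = 38.36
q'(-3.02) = -18.08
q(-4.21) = 62.71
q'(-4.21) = -22.84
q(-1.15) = 11.54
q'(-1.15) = -10.60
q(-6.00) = 110.00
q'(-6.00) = -30.00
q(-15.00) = 542.00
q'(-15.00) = -66.00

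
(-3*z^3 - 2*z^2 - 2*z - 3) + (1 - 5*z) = -3*z^3 - 2*z^2 - 7*z - 2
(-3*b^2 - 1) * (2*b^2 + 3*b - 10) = -6*b^4 - 9*b^3 + 28*b^2 - 3*b + 10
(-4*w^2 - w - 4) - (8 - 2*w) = -4*w^2 + w - 12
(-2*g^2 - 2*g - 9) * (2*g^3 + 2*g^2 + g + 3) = -4*g^5 - 8*g^4 - 24*g^3 - 26*g^2 - 15*g - 27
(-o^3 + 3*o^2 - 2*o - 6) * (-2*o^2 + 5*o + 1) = 2*o^5 - 11*o^4 + 18*o^3 + 5*o^2 - 32*o - 6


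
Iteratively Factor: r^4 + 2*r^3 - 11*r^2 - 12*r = (r + 4)*(r^3 - 2*r^2 - 3*r) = r*(r + 4)*(r^2 - 2*r - 3) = r*(r + 1)*(r + 4)*(r - 3)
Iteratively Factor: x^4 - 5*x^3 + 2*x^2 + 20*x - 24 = (x - 2)*(x^3 - 3*x^2 - 4*x + 12) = (x - 2)^2*(x^2 - x - 6) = (x - 2)^2*(x + 2)*(x - 3)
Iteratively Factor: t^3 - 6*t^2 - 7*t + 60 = (t - 5)*(t^2 - t - 12) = (t - 5)*(t + 3)*(t - 4)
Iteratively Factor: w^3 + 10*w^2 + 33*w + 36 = (w + 3)*(w^2 + 7*w + 12) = (w + 3)^2*(w + 4)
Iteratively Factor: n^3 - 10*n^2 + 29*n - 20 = (n - 5)*(n^2 - 5*n + 4) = (n - 5)*(n - 1)*(n - 4)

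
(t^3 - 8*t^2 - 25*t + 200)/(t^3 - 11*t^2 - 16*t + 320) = (t - 5)/(t - 8)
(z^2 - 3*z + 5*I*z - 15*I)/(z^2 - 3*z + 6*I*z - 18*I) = (z + 5*I)/(z + 6*I)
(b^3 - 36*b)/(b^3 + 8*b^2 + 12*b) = (b - 6)/(b + 2)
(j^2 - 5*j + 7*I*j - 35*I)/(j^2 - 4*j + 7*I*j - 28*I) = (j - 5)/(j - 4)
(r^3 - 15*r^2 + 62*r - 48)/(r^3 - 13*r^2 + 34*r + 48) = (r - 1)/(r + 1)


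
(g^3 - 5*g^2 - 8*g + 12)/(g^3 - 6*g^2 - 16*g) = (g^2 - 7*g + 6)/(g*(g - 8))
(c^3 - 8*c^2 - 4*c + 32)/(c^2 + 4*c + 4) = (c^2 - 10*c + 16)/(c + 2)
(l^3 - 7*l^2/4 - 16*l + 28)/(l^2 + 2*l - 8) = (l^2 - 23*l/4 + 7)/(l - 2)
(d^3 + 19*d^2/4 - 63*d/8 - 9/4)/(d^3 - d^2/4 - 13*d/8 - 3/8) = (d + 6)/(d + 1)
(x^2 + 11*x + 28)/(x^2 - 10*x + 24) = (x^2 + 11*x + 28)/(x^2 - 10*x + 24)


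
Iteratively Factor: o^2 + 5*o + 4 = (o + 4)*(o + 1)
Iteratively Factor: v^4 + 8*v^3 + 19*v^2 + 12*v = (v + 1)*(v^3 + 7*v^2 + 12*v) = v*(v + 1)*(v^2 + 7*v + 12) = v*(v + 1)*(v + 4)*(v + 3)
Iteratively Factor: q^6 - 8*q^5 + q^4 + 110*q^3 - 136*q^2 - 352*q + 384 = (q + 3)*(q^5 - 11*q^4 + 34*q^3 + 8*q^2 - 160*q + 128) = (q - 4)*(q + 3)*(q^4 - 7*q^3 + 6*q^2 + 32*q - 32) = (q - 4)^2*(q + 3)*(q^3 - 3*q^2 - 6*q + 8) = (q - 4)^2*(q + 2)*(q + 3)*(q^2 - 5*q + 4) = (q - 4)^2*(q - 1)*(q + 2)*(q + 3)*(q - 4)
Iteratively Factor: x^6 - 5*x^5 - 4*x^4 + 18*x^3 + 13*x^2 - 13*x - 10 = (x + 1)*(x^5 - 6*x^4 + 2*x^3 + 16*x^2 - 3*x - 10) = (x - 2)*(x + 1)*(x^4 - 4*x^3 - 6*x^2 + 4*x + 5) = (x - 2)*(x - 1)*(x + 1)*(x^3 - 3*x^2 - 9*x - 5) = (x - 5)*(x - 2)*(x - 1)*(x + 1)*(x^2 + 2*x + 1) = (x - 5)*(x - 2)*(x - 1)*(x + 1)^2*(x + 1)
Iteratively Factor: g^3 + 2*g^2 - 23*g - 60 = (g + 3)*(g^2 - g - 20) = (g + 3)*(g + 4)*(g - 5)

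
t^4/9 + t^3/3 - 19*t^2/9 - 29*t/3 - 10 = (t/3 + 1)^2*(t - 5)*(t + 2)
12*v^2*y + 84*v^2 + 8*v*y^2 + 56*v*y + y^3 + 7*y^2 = (2*v + y)*(6*v + y)*(y + 7)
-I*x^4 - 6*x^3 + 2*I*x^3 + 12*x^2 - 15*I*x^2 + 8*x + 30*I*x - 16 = (x - 2)*(x - 8*I)*(x + I)*(-I*x + 1)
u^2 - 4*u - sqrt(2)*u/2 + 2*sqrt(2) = (u - 4)*(u - sqrt(2)/2)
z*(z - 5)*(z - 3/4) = z^3 - 23*z^2/4 + 15*z/4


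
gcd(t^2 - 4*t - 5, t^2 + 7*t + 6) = t + 1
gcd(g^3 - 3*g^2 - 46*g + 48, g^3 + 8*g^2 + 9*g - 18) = g^2 + 5*g - 6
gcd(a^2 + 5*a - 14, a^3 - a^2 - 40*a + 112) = a + 7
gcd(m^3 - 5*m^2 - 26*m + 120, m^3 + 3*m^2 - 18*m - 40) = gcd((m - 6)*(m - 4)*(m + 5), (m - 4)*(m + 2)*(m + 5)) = m^2 + m - 20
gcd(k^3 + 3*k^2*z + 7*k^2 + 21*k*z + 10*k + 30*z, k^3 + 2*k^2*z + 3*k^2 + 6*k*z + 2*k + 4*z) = k + 2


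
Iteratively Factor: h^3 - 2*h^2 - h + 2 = (h + 1)*(h^2 - 3*h + 2) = (h - 1)*(h + 1)*(h - 2)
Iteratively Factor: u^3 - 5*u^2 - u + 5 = (u - 5)*(u^2 - 1) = (u - 5)*(u - 1)*(u + 1)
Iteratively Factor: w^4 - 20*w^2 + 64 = (w - 4)*(w^3 + 4*w^2 - 4*w - 16) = (w - 4)*(w - 2)*(w^2 + 6*w + 8) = (w - 4)*(w - 2)*(w + 4)*(w + 2)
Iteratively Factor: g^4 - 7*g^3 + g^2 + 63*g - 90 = (g - 2)*(g^3 - 5*g^2 - 9*g + 45) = (g - 5)*(g - 2)*(g^2 - 9) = (g - 5)*(g - 3)*(g - 2)*(g + 3)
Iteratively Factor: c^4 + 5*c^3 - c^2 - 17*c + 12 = (c - 1)*(c^3 + 6*c^2 + 5*c - 12) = (c - 1)^2*(c^2 + 7*c + 12) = (c - 1)^2*(c + 4)*(c + 3)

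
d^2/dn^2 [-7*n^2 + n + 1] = -14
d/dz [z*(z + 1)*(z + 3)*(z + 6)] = 4*z^3 + 30*z^2 + 54*z + 18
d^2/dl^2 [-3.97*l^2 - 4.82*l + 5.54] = -7.94000000000000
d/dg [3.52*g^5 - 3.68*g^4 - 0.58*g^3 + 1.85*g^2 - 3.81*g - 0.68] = 17.6*g^4 - 14.72*g^3 - 1.74*g^2 + 3.7*g - 3.81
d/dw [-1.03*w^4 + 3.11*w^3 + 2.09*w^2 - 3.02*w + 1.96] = -4.12*w^3 + 9.33*w^2 + 4.18*w - 3.02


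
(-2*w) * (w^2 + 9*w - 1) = -2*w^3 - 18*w^2 + 2*w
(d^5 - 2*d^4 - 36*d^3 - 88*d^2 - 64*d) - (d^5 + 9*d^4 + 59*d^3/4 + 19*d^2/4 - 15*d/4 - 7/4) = -11*d^4 - 203*d^3/4 - 371*d^2/4 - 241*d/4 + 7/4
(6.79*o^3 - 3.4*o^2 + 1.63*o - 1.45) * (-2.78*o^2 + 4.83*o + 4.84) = -18.8762*o^5 + 42.2477*o^4 + 11.9102*o^3 - 4.5521*o^2 + 0.885699999999999*o - 7.018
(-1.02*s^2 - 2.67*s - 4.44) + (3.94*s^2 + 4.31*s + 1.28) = 2.92*s^2 + 1.64*s - 3.16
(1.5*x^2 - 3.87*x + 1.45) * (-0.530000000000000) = -0.795*x^2 + 2.0511*x - 0.7685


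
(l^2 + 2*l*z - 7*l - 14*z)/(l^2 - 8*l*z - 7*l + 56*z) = (-l - 2*z)/(-l + 8*z)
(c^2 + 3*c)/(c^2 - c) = (c + 3)/(c - 1)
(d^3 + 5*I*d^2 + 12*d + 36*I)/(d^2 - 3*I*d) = d + 8*I - 12/d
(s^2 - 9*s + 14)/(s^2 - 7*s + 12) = (s^2 - 9*s + 14)/(s^2 - 7*s + 12)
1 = 1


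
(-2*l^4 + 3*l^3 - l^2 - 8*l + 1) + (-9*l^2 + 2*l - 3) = -2*l^4 + 3*l^3 - 10*l^2 - 6*l - 2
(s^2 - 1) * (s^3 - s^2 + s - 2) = s^5 - s^4 - s^2 - s + 2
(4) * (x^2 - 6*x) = 4*x^2 - 24*x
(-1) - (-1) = 0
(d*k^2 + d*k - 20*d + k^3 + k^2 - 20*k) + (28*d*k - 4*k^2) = d*k^2 + 29*d*k - 20*d + k^3 - 3*k^2 - 20*k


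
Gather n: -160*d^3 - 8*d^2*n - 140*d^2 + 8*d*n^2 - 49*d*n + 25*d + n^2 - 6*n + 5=-160*d^3 - 140*d^2 + 25*d + n^2*(8*d + 1) + n*(-8*d^2 - 49*d - 6) + 5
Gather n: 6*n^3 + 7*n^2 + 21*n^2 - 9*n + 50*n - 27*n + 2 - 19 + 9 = 6*n^3 + 28*n^2 + 14*n - 8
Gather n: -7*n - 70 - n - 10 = -8*n - 80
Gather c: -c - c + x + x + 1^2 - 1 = -2*c + 2*x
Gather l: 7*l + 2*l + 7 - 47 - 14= 9*l - 54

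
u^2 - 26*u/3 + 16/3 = (u - 8)*(u - 2/3)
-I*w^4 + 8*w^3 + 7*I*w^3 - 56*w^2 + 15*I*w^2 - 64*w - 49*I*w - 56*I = (w - 8)*(w + 1)*(w + 7*I)*(-I*w + 1)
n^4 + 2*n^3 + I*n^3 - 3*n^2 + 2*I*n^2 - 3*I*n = n*(n - 1)*(n + 3)*(n + I)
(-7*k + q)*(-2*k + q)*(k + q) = 14*k^3 + 5*k^2*q - 8*k*q^2 + q^3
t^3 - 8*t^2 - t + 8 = (t - 8)*(t - 1)*(t + 1)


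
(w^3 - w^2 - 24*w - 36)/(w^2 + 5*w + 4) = (w^3 - w^2 - 24*w - 36)/(w^2 + 5*w + 4)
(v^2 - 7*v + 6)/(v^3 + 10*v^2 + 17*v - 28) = (v - 6)/(v^2 + 11*v + 28)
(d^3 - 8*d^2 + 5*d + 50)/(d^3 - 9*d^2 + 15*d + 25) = (d + 2)/(d + 1)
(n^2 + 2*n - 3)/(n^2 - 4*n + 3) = (n + 3)/(n - 3)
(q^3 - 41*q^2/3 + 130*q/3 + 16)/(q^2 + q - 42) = (3*q^2 - 23*q - 8)/(3*(q + 7))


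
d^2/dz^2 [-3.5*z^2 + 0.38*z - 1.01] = -7.00000000000000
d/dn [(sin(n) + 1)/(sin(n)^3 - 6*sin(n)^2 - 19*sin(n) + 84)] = (-2*sin(n)^3 + 3*sin(n)^2 + 12*sin(n) + 103)*cos(n)/(sin(n)^3 - 6*sin(n)^2 - 19*sin(n) + 84)^2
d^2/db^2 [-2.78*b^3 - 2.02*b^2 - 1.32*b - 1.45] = -16.68*b - 4.04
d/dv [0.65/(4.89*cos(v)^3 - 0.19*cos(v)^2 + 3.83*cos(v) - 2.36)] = (9.5355*cos(v)^2 - 0.247*cos(v) + 2.4895)*sin(v)/(4.89*cos(v)^3 - 0.19*cos(v)^2 + 3.83*cos(v) - 2.36)^2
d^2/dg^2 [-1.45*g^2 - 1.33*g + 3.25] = -2.90000000000000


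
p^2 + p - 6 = (p - 2)*(p + 3)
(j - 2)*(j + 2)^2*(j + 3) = j^4 + 5*j^3 + 2*j^2 - 20*j - 24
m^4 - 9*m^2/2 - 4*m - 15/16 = (m - 5/2)*(m + 1/2)^2*(m + 3/2)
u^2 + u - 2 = (u - 1)*(u + 2)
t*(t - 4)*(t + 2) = t^3 - 2*t^2 - 8*t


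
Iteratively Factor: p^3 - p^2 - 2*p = (p + 1)*(p^2 - 2*p) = (p - 2)*(p + 1)*(p)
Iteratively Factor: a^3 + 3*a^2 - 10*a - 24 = (a + 2)*(a^2 + a - 12) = (a + 2)*(a + 4)*(a - 3)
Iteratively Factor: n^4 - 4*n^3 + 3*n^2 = (n - 3)*(n^3 - n^2) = (n - 3)*(n - 1)*(n^2) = n*(n - 3)*(n - 1)*(n)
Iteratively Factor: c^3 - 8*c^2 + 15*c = (c - 3)*(c^2 - 5*c) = (c - 5)*(c - 3)*(c)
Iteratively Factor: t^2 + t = (t + 1)*(t)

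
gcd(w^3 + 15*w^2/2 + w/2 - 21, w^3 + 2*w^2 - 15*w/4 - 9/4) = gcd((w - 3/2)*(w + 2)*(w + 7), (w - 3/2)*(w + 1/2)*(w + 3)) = w - 3/2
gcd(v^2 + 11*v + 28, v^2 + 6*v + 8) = v + 4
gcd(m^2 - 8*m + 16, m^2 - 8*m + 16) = m^2 - 8*m + 16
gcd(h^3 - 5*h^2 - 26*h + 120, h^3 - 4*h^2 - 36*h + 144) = h^2 - 10*h + 24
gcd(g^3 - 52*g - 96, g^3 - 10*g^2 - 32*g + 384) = g^2 - 2*g - 48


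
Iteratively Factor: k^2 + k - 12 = (k - 3)*(k + 4)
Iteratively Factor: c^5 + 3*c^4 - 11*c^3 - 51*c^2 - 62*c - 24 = (c - 4)*(c^4 + 7*c^3 + 17*c^2 + 17*c + 6) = (c - 4)*(c + 3)*(c^3 + 4*c^2 + 5*c + 2) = (c - 4)*(c + 1)*(c + 3)*(c^2 + 3*c + 2) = (c - 4)*(c + 1)*(c + 2)*(c + 3)*(c + 1)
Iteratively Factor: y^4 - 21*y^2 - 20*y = (y - 5)*(y^3 + 5*y^2 + 4*y) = (y - 5)*(y + 1)*(y^2 + 4*y) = (y - 5)*(y + 1)*(y + 4)*(y)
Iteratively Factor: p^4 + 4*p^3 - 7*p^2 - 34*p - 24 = (p + 2)*(p^3 + 2*p^2 - 11*p - 12) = (p + 2)*(p + 4)*(p^2 - 2*p - 3) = (p - 3)*(p + 2)*(p + 4)*(p + 1)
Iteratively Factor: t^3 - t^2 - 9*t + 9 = (t - 1)*(t^2 - 9) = (t - 3)*(t - 1)*(t + 3)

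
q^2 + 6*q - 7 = (q - 1)*(q + 7)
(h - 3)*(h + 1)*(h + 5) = h^3 + 3*h^2 - 13*h - 15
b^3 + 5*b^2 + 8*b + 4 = (b + 1)*(b + 2)^2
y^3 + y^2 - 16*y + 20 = (y - 2)^2*(y + 5)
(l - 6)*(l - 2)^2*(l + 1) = l^4 - 9*l^3 + 18*l^2 + 4*l - 24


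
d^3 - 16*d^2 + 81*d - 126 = (d - 7)*(d - 6)*(d - 3)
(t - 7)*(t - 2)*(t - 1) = t^3 - 10*t^2 + 23*t - 14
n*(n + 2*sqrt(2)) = n^2 + 2*sqrt(2)*n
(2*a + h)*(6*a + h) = 12*a^2 + 8*a*h + h^2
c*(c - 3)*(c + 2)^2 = c^4 + c^3 - 8*c^2 - 12*c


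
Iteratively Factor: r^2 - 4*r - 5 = (r - 5)*(r + 1)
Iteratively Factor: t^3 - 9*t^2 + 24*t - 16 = (t - 4)*(t^2 - 5*t + 4) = (t - 4)^2*(t - 1)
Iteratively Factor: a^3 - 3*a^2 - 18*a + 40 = (a + 4)*(a^2 - 7*a + 10) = (a - 2)*(a + 4)*(a - 5)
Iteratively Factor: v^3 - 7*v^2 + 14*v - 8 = (v - 1)*(v^2 - 6*v + 8) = (v - 4)*(v - 1)*(v - 2)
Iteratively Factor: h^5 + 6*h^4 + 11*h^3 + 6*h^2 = (h + 2)*(h^4 + 4*h^3 + 3*h^2) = h*(h + 2)*(h^3 + 4*h^2 + 3*h) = h*(h + 2)*(h + 3)*(h^2 + h) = h*(h + 1)*(h + 2)*(h + 3)*(h)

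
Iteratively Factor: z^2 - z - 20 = (z + 4)*(z - 5)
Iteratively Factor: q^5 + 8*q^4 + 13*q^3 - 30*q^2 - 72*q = (q + 4)*(q^4 + 4*q^3 - 3*q^2 - 18*q) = (q + 3)*(q + 4)*(q^3 + q^2 - 6*q) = (q - 2)*(q + 3)*(q + 4)*(q^2 + 3*q) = (q - 2)*(q + 3)^2*(q + 4)*(q)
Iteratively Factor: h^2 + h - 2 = (h + 2)*(h - 1)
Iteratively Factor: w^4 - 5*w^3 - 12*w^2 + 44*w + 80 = (w - 4)*(w^3 - w^2 - 16*w - 20) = (w - 5)*(w - 4)*(w^2 + 4*w + 4) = (w - 5)*(w - 4)*(w + 2)*(w + 2)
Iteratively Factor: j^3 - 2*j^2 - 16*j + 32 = (j - 2)*(j^2 - 16) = (j - 2)*(j + 4)*(j - 4)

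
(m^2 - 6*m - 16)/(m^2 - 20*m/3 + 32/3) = 3*(m^2 - 6*m - 16)/(3*m^2 - 20*m + 32)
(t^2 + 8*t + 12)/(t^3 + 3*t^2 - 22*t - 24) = (t + 2)/(t^2 - 3*t - 4)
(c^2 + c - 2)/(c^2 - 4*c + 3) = (c + 2)/(c - 3)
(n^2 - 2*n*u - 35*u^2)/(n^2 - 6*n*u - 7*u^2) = (n + 5*u)/(n + u)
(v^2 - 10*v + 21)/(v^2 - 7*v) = (v - 3)/v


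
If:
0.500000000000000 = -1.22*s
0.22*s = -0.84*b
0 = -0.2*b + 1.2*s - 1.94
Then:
No Solution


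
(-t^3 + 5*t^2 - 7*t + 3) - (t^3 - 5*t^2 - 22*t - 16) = -2*t^3 + 10*t^2 + 15*t + 19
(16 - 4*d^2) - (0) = 16 - 4*d^2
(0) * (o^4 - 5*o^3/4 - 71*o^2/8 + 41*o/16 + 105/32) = 0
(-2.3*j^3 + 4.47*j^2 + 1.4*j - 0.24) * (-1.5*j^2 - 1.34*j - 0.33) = 3.45*j^5 - 3.623*j^4 - 7.3308*j^3 - 2.9911*j^2 - 0.1404*j + 0.0792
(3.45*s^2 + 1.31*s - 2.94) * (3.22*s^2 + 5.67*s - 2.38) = 11.109*s^4 + 23.7797*s^3 - 10.2501*s^2 - 19.7876*s + 6.9972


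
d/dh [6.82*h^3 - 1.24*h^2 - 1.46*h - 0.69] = 20.46*h^2 - 2.48*h - 1.46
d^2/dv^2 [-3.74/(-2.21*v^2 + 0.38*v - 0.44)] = (-36.533068*v^2 + 6.281704*v + 3.74*(4.42*v - 0.38)*(8.84*v - 0.76) - 7.273552)/(2.21*v^2 - 0.38*v + 0.44)^3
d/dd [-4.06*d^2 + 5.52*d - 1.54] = 5.52 - 8.12*d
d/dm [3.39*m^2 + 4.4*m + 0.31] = 6.78*m + 4.4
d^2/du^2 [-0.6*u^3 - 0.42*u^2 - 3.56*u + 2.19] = -3.6*u - 0.84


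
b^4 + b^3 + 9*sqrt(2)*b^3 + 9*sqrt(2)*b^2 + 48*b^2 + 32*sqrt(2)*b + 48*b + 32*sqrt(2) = (b + 1)*(b + sqrt(2))*(b + 4*sqrt(2))^2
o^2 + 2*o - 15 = (o - 3)*(o + 5)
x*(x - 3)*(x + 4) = x^3 + x^2 - 12*x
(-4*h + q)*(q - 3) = -4*h*q + 12*h + q^2 - 3*q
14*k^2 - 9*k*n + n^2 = (-7*k + n)*(-2*k + n)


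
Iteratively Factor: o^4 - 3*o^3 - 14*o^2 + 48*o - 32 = (o - 4)*(o^3 + o^2 - 10*o + 8) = (o - 4)*(o + 4)*(o^2 - 3*o + 2) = (o - 4)*(o - 1)*(o + 4)*(o - 2)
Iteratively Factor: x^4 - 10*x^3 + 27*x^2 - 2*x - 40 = (x - 5)*(x^3 - 5*x^2 + 2*x + 8) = (x - 5)*(x - 4)*(x^2 - x - 2) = (x - 5)*(x - 4)*(x - 2)*(x + 1)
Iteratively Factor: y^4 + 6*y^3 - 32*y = (y - 2)*(y^3 + 8*y^2 + 16*y) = (y - 2)*(y + 4)*(y^2 + 4*y) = y*(y - 2)*(y + 4)*(y + 4)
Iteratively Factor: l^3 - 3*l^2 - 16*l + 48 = (l - 3)*(l^2 - 16) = (l - 3)*(l + 4)*(l - 4)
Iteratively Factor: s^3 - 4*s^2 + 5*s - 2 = (s - 1)*(s^2 - 3*s + 2) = (s - 1)^2*(s - 2)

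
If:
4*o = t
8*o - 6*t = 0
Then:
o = 0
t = 0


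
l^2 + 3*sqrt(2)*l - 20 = (l - 2*sqrt(2))*(l + 5*sqrt(2))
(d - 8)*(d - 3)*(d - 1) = d^3 - 12*d^2 + 35*d - 24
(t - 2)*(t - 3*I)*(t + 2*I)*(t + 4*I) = t^4 - 2*t^3 + 3*I*t^3 + 10*t^2 - 6*I*t^2 - 20*t + 24*I*t - 48*I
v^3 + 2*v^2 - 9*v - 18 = (v - 3)*(v + 2)*(v + 3)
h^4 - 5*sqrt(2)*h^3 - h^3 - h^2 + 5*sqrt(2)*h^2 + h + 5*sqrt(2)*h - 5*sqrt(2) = (h - 1)^2*(h + 1)*(h - 5*sqrt(2))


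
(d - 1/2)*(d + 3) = d^2 + 5*d/2 - 3/2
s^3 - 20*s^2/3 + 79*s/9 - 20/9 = (s - 5)*(s - 4/3)*(s - 1/3)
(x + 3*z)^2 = x^2 + 6*x*z + 9*z^2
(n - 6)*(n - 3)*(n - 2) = n^3 - 11*n^2 + 36*n - 36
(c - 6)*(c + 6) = c^2 - 36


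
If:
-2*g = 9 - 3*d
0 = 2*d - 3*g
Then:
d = 27/5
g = 18/5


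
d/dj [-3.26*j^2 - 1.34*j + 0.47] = -6.52*j - 1.34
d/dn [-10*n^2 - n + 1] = -20*n - 1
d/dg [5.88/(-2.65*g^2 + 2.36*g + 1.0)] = (31.164*g - 13.8768)/(-2.65*g^2 + 2.36*g + 1.0)^2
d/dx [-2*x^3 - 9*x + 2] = -6*x^2 - 9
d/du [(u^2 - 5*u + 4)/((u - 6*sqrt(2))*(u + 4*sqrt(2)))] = (-2*sqrt(2)*u^2 + 5*u^2 - 104*u + 8*sqrt(2) + 240)/(u^4 - 4*sqrt(2)*u^3 - 88*u^2 + 192*sqrt(2)*u + 2304)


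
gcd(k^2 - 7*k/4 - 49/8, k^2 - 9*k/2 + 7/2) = k - 7/2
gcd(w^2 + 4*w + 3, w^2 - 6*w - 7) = w + 1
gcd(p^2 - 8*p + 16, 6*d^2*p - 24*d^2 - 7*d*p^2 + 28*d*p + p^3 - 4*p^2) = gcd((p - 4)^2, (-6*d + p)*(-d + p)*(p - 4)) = p - 4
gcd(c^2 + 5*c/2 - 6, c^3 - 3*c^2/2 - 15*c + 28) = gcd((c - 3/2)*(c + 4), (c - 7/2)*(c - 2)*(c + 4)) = c + 4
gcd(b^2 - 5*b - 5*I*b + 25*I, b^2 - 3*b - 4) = 1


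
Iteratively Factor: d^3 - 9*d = (d + 3)*(d^2 - 3*d) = d*(d + 3)*(d - 3)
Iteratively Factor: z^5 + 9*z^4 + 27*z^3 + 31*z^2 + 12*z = (z + 3)*(z^4 + 6*z^3 + 9*z^2 + 4*z) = (z + 1)*(z + 3)*(z^3 + 5*z^2 + 4*z) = (z + 1)*(z + 3)*(z + 4)*(z^2 + z) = z*(z + 1)*(z + 3)*(z + 4)*(z + 1)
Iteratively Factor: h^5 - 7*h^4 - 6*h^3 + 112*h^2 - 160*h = (h)*(h^4 - 7*h^3 - 6*h^2 + 112*h - 160) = h*(h - 4)*(h^3 - 3*h^2 - 18*h + 40) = h*(h - 5)*(h - 4)*(h^2 + 2*h - 8) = h*(h - 5)*(h - 4)*(h - 2)*(h + 4)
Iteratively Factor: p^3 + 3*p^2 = (p + 3)*(p^2) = p*(p + 3)*(p)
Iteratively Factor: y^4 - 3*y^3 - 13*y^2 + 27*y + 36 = (y + 1)*(y^3 - 4*y^2 - 9*y + 36) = (y + 1)*(y + 3)*(y^2 - 7*y + 12) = (y - 3)*(y + 1)*(y + 3)*(y - 4)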